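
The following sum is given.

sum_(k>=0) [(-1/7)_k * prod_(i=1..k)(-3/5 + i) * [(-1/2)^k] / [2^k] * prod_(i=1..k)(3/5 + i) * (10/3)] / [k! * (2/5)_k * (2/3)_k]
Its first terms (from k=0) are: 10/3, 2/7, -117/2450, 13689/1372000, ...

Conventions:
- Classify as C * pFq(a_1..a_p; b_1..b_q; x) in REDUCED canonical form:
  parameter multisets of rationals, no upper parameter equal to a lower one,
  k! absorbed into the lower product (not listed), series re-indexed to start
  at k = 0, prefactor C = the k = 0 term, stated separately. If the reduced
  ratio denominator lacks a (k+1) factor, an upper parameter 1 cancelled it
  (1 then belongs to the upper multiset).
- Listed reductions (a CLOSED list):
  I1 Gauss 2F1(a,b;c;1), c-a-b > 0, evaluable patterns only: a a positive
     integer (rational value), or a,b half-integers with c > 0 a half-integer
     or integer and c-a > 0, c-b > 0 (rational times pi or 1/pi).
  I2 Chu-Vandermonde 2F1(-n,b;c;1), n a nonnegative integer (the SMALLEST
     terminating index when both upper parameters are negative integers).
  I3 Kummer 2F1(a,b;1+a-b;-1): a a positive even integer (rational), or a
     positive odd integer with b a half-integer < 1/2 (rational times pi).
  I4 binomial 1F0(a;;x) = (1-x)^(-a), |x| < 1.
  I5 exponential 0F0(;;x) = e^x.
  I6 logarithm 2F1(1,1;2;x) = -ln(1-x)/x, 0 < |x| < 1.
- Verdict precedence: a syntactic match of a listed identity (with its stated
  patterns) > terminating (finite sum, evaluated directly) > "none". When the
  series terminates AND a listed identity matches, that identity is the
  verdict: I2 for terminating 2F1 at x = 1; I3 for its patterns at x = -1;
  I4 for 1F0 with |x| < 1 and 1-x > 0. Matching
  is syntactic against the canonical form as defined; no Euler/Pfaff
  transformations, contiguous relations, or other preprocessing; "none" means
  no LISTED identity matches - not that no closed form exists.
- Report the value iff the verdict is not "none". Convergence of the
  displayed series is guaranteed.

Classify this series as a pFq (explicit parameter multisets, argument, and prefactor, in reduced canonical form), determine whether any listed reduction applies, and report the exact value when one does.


x = -1/4 here; the reduced form reads 2F1, upper {-1/7, 8/5}, lower {2/3}, C = 10/3. Verdict: none (x = -1/4): each listed identity misses the multisets {-1/7, 8/5} ; {2/3}.

The tell: with t_0 = 10/3, the parameter 2/5 appears in both the upper and lower lists and cancels.
Consecutive-term ratio: r(k) = (-1/4) * (k-1/7) (k+8/5) / [(k+2/3) (k+1)] - rational in k. x = (-1/4); t_0 = 10/3; negate the roots.


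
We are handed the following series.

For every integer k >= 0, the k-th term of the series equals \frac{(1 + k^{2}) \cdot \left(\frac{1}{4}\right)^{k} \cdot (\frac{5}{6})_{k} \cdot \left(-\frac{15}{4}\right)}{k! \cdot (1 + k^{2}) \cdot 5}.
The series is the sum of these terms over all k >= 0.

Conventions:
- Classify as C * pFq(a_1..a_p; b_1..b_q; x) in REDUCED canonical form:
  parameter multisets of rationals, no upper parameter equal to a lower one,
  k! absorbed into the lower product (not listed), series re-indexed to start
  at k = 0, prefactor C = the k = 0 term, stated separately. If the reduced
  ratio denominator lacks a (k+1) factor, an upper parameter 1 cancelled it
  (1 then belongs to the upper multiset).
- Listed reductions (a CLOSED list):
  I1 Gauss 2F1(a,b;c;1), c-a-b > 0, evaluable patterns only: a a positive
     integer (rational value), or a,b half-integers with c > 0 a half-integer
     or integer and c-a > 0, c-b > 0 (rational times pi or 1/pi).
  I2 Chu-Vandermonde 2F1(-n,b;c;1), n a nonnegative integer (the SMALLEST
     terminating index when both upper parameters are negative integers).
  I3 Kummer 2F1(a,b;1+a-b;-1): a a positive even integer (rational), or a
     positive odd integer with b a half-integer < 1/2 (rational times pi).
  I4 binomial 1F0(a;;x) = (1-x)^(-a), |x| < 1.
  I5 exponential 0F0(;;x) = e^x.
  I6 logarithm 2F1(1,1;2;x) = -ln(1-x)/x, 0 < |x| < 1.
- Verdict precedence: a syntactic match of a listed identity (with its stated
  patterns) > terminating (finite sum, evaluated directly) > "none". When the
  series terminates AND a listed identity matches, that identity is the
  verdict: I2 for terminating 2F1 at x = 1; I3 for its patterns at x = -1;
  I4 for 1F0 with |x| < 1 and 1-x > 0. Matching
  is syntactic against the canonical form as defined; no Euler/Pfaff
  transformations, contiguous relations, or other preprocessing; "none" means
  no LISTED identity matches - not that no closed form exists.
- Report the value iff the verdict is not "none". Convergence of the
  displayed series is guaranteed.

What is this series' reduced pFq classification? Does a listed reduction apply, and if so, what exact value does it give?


At argument \frac{1}{4}: a 1F0 with upper {\frac{5}{6}}, lower {-}, scaled by C = -\frac{3}{4}. Verdict: this is the I4 binomial reduction (the 1F0 binomial series: exponent -5/6, x = \frac{1}{4}). Its exact value is \left(-\frac{3}{4}\right) \cdot \left(\frac{3}{4}\right)^{-\frac{5}{6}}.

First insight: x = \frac{1}{4} and the constant factors (C = -3/4, x = 1/4) combine into one prefactor.
Term ratio: r(k) = \frac{1}{4} * (k+\frac{5}{6}) / [(k+1)] ; factor over Q: parameters, x = \frac{1}{4}, and C = -\frac{3}{4}.


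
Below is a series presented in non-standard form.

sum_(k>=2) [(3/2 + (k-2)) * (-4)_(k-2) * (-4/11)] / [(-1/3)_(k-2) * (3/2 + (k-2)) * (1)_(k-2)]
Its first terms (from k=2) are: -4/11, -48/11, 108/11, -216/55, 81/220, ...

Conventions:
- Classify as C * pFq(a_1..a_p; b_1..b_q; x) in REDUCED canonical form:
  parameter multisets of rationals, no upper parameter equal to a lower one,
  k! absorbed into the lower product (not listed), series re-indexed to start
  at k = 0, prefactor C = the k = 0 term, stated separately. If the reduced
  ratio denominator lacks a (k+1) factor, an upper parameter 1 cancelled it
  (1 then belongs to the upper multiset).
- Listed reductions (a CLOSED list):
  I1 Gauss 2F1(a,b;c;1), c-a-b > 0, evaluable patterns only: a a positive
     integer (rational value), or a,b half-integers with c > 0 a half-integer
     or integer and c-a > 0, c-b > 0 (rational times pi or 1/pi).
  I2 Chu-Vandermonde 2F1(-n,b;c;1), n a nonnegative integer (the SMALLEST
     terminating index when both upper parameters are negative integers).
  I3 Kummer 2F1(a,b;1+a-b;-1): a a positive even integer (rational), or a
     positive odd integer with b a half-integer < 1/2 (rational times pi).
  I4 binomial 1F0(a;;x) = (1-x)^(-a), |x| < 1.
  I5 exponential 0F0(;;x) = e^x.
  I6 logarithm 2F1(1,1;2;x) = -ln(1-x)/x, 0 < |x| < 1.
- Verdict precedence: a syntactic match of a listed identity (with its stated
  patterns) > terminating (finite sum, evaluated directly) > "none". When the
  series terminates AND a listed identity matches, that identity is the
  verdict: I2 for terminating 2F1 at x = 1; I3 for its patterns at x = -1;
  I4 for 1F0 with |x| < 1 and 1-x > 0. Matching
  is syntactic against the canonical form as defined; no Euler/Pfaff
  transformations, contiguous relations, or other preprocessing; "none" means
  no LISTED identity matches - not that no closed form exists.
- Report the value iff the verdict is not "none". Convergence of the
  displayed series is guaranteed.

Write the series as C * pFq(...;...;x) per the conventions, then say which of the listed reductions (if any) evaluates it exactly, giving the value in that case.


At argument 1: a 1F1 with upper {-4}, lower {-1/3}, scaled by C = -4/11. Verdict: terminating. With -4 upstairs the series is a 5-term polynomial sum; evaluated term by term. Sum: 337/220.

First insight: t_0 = -4/11 here, and (1)_k (C = -4/11) is k! itself.
Consecutive-term ratio: r(k) = 1 * (k-4) / [(k-1/3) (k+1)] - rational in k. x = 1; t_0 = -4/11; negate the roots.


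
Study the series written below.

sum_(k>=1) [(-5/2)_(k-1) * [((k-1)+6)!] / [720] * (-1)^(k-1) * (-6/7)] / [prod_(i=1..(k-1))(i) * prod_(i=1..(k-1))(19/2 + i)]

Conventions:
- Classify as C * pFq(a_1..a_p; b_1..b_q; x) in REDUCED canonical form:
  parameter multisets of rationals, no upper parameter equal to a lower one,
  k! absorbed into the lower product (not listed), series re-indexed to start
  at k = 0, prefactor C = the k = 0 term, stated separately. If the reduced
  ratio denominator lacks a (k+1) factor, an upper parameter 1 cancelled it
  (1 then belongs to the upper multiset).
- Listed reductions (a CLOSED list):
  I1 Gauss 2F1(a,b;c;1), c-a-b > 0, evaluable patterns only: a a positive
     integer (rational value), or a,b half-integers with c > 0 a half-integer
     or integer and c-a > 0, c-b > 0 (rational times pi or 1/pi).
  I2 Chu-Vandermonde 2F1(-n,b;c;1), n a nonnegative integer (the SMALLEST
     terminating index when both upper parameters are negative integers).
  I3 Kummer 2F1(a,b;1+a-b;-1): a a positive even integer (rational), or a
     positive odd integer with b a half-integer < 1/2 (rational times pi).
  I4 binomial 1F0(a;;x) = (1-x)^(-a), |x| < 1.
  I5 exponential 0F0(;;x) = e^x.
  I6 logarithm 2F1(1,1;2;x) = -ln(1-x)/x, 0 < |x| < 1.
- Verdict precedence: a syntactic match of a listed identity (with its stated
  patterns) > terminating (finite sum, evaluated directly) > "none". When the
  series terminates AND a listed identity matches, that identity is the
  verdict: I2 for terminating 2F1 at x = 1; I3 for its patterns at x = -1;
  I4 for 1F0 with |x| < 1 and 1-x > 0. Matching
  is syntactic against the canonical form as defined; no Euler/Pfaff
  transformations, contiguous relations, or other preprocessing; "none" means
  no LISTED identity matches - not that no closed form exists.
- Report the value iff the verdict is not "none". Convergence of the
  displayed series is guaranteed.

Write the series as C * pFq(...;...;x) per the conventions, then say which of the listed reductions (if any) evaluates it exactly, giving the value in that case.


Canonical form: C = -6/7 times 2F1 with upper {-5/2, 7}, lower {21/2}, x = -1. Verdict: this is the Kummer evaluation I3 (x = -1; c = 21/2 equals 1+a-b for upper {-5/2, 7}: listed pattern). Hence: (-2078505/2097152) * pi.

First insight: t_0 being -6/7, the lower running product (C = -6/7, x = -1) is a rising factorial.
Consecutive-term ratio: r(k) = (-1) * (k-5/2) (k+7) / [(k+21/2) (k+1)] - rational; roots negated = parameters, x = (-1), C = -6/7.


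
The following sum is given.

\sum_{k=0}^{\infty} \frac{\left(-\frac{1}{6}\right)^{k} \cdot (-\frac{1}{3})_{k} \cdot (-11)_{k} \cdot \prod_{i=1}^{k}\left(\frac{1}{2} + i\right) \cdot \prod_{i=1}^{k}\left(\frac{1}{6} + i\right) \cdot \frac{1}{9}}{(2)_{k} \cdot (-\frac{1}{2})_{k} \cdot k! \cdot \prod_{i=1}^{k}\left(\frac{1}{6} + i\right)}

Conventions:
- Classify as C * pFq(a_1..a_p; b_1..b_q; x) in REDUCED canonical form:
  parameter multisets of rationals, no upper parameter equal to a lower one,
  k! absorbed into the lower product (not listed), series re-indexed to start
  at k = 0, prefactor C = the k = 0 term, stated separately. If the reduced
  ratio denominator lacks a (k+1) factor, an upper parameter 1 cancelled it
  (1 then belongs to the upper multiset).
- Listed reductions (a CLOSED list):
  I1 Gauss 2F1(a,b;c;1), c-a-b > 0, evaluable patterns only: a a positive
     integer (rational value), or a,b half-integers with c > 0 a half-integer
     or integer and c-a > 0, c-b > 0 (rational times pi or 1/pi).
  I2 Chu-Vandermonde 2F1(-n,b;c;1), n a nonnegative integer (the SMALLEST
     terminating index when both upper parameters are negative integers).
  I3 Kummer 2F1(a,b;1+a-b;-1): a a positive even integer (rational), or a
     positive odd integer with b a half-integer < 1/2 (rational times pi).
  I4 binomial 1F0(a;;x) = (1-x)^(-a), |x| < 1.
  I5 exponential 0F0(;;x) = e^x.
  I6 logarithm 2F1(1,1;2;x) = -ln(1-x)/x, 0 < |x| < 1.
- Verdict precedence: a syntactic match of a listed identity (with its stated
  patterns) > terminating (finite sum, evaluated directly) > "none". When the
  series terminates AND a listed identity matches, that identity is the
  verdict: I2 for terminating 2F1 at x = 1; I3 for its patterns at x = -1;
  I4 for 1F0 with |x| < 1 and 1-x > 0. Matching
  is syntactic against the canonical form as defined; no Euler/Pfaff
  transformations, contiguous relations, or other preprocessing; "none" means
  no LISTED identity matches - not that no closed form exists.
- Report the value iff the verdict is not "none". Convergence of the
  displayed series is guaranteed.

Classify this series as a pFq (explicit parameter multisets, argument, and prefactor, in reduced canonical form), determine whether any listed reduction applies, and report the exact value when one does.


Reduced: x = -\frac{1}{6}, 3F2, upper = {-11, -\frac{1}{3}, \frac{3}{2}}, lower = {-\frac{1}{2}, 2}, C = \frac{1}{9}. Verdict: terminating. (-11)_k vanishes past k = 11, leaving a 12-term sum, computed directly. Exact value: \frac{69652437945040111}{187406683791040512}.

Structural cue: with t_0 = \frac{1}{9}, the running product (C = 1/9, x = -1/6) telescopes to a rising factorial.
Term ratio: r(k) = -\frac{1}{6} * (k-11) (k-\frac{1}{3}) (k+\frac{3}{2}) / [(k-\frac{1}{2}) (k+2) (k+1)] - poly over poly, x = -\frac{1}{6} from leading terms; C = \frac{1}{9} at k = 0.


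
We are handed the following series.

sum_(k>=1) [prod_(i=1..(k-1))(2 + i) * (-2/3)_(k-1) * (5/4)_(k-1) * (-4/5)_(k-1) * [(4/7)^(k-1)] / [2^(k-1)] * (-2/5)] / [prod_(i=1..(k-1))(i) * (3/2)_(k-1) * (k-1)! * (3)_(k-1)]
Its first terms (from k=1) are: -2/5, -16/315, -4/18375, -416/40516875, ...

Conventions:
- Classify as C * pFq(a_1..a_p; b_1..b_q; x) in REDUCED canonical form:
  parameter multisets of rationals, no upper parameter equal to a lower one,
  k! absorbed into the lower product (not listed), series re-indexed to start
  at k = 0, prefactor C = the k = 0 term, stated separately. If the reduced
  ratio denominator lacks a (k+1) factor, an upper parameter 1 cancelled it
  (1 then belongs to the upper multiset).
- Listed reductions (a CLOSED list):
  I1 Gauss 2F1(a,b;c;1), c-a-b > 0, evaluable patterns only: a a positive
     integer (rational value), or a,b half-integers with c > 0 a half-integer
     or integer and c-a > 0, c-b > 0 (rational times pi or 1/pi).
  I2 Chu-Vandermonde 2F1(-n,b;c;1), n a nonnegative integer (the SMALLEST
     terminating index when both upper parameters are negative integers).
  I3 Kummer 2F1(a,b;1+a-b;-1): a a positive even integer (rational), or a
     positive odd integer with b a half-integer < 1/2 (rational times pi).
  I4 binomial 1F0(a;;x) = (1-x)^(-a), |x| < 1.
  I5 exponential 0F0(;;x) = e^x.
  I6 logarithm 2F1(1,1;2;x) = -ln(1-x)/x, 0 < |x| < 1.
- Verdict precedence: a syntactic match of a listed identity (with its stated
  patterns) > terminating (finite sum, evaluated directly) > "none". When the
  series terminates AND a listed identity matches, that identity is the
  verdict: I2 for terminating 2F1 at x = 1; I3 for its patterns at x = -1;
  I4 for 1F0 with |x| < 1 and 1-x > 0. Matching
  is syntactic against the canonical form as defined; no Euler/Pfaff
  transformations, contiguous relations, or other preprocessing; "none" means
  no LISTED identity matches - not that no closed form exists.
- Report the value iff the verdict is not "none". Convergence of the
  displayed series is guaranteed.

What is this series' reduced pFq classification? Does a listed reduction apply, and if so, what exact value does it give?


Classification (C = -2/5): 3F2 with upper {-4/5, -2/3, 5/4}, lower {1, 3/2}, argument x = 2/7. Verdict: none. A 3F2 with upper {-4/5, -2/3, 5/4} fits none of I1-I6 at x = 2/7; the sum runs forever.

The tell: with t_0 = -2/5, the running product (C = -2/5, x = 2/7) telescopes to a rising factorial.
Step ratio: r(k) = (2/7) * (k-4/5) (k-2/3) (k+5/4) / [(k+1) (k+3/2) (k+1)] - rational in k, leading ratio (2/7); with t_0 = -2/5, classification follows.


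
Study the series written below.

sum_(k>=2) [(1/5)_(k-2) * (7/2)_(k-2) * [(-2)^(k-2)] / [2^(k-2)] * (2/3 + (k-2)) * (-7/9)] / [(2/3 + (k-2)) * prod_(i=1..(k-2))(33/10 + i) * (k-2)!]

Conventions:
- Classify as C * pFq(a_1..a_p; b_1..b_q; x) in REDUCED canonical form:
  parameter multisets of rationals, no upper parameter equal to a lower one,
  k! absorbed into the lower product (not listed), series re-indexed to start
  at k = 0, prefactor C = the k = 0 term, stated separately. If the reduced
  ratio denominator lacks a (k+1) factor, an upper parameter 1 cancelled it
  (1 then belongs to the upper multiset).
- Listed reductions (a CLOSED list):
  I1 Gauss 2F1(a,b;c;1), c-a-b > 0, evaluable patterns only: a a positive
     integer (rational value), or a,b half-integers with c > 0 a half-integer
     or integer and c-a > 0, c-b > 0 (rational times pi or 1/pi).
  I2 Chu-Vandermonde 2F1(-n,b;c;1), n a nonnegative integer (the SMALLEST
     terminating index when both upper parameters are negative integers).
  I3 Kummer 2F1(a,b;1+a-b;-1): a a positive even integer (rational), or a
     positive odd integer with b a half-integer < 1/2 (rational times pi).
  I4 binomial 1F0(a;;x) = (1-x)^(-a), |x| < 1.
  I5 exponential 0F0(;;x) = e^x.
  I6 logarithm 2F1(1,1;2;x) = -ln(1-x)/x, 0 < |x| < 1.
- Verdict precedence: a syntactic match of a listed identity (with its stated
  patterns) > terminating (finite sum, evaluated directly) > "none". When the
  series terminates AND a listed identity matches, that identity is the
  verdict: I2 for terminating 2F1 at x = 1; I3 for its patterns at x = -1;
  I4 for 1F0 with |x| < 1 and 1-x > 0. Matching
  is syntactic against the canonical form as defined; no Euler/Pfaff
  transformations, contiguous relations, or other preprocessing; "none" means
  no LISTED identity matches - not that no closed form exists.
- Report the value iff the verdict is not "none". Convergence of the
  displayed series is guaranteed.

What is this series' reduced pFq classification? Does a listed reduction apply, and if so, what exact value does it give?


Reduced: x = -1, 2F1, upper = {1/5, 7/2}, lower = {43/10}, C = -7/9. Verdict: none here - no I1-I6 shape fits x = -1 with lower {43/10}.

Key observation: with t_0 = -7/9, striking the common factor k + 2/3 reduces the term (C = -7/9, x = -1).
Ratio: r(k) = (-1) * (k+1/5) (k+7/2) / [(k+43/10) (k+1)] - rational; roots negated = parameters, x = (-1), C = -7/9.


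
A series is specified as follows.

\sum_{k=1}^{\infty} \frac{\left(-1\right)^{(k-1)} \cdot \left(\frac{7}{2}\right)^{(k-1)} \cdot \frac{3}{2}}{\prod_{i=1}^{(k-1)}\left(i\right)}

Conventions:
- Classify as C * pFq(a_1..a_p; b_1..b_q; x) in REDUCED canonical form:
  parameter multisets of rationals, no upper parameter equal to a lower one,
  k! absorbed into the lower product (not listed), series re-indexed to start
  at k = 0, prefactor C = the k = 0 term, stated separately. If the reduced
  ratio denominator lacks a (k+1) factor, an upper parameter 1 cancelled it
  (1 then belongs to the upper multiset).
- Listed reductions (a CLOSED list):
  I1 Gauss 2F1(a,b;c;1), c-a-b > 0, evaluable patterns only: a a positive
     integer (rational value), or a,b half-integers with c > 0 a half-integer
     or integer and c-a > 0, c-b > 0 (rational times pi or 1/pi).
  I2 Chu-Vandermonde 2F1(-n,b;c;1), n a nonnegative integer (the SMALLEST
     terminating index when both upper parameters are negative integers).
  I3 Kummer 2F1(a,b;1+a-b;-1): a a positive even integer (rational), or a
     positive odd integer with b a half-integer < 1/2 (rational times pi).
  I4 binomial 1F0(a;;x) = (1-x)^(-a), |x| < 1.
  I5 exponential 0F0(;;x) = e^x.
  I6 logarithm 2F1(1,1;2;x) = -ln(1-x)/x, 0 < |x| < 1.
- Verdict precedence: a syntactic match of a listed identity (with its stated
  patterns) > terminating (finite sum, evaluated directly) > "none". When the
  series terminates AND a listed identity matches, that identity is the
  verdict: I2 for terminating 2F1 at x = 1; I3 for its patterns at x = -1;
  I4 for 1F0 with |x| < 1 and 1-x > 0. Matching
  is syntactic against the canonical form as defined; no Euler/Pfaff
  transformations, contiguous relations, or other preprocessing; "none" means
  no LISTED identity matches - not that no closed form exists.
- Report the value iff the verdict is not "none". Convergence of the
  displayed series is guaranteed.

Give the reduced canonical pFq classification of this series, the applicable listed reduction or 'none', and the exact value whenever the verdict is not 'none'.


Reduced: x = -\frac{7}{2}, 0F0, upper = {-}, lower = {-}, C = \frac{3}{2}. Verdict: exponential (I5) fires (the 0F0 exponential series at x = -\frac{7}{2}). Value: \frac{3}{2} \cdot e^{-\frac{7}{2}}.

Key step: from the first term \frac{3}{2}: the (-1)^k factor (C = 3/2, x = -7/2) folds into the argument's sign.
Consecutive-term ratio: r(k) = -\frac{7}{2} * 1 / [(k+1)] - rational; roots negated = parameters, x = -\frac{7}{2}, C = \frac{3}{2}.


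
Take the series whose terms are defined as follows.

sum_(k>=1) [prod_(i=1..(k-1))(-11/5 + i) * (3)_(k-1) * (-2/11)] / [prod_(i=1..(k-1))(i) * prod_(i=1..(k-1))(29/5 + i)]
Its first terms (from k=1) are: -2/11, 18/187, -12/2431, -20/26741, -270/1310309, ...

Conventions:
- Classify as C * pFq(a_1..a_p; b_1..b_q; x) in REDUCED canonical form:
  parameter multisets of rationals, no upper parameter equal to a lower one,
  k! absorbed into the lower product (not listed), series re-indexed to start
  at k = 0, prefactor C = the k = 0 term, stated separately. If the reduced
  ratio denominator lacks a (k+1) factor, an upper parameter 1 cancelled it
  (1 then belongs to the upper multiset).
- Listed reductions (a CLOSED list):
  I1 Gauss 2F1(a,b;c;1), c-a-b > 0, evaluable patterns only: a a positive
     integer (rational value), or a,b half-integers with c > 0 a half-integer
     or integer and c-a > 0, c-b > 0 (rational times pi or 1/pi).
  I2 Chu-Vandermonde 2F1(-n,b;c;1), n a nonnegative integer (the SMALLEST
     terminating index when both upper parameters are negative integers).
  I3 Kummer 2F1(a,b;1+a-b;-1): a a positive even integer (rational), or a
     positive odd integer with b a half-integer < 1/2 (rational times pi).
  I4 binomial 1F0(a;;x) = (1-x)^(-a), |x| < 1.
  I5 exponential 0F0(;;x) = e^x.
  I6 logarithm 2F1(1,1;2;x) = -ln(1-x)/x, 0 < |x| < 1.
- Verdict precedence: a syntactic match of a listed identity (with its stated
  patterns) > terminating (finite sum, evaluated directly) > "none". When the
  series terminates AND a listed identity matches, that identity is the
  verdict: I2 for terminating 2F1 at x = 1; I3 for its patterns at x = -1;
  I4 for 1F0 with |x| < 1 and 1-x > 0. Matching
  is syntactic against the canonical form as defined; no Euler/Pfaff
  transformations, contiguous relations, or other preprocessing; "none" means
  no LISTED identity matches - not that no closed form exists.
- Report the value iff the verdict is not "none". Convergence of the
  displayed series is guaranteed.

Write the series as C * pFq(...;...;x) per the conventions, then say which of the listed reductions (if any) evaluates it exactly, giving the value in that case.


Classification (C = -2/11): 2F1 with upper {-6/5, 3}, lower {34/5}, argument x = 1. Verdict: this is Gauss's theorem (I1) (x = 1: the Gamma ratio telescopes since c-a-b = 5 > 0 and a = 3 in Z>0). Exact value: -4408/48125.

The tell: with t_0 = -2/11, the running product (C = -2/11, x = 1) telescopes to a rising factorial.
Term ratio: r(k) = 1 * (k-6/5) (k+3) / [(k+34/5) (k+1)] - rational in k. x = 1; t_0 = -2/11; negate the roots.


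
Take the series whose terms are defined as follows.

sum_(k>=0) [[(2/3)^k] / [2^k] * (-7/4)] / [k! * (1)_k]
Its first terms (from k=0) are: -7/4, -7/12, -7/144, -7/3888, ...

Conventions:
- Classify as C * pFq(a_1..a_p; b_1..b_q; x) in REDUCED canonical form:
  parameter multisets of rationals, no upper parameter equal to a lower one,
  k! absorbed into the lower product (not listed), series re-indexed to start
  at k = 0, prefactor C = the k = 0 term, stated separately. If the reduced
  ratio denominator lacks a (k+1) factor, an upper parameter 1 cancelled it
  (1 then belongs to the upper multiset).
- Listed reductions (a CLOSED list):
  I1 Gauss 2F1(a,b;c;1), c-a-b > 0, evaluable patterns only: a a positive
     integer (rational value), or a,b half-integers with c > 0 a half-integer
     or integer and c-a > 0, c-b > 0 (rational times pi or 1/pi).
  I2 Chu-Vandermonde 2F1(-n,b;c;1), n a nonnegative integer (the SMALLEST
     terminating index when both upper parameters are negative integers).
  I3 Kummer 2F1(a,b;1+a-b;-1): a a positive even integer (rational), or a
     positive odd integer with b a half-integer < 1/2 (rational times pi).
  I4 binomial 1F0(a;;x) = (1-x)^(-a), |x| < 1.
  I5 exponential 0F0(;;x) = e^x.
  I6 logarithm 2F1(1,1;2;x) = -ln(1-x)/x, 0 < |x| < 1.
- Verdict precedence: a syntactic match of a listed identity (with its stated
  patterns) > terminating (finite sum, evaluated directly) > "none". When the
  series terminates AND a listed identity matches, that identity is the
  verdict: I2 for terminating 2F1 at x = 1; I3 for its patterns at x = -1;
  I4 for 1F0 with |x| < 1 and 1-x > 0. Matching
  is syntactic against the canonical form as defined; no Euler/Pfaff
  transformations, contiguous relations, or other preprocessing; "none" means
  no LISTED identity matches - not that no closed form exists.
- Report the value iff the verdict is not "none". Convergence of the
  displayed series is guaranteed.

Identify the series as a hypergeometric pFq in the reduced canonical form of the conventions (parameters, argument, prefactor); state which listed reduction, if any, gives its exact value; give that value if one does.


At argument 1/3: a 0F1 with upper {-}, lower {1}, scaled by C = -7/4. Verdict: none (x = 1/3): each listed identity misses the multisets {-} ; {1}.

The tell: t_0 = -7/4 here, and the two k-th powers (C = -7/4) combine into one argument.
Consecutive-term ratio: r(k) = (1/3) * 1 / [(k+1) (k+1)] - rational; roots negated = parameters, x = (1/3), C = -7/4.


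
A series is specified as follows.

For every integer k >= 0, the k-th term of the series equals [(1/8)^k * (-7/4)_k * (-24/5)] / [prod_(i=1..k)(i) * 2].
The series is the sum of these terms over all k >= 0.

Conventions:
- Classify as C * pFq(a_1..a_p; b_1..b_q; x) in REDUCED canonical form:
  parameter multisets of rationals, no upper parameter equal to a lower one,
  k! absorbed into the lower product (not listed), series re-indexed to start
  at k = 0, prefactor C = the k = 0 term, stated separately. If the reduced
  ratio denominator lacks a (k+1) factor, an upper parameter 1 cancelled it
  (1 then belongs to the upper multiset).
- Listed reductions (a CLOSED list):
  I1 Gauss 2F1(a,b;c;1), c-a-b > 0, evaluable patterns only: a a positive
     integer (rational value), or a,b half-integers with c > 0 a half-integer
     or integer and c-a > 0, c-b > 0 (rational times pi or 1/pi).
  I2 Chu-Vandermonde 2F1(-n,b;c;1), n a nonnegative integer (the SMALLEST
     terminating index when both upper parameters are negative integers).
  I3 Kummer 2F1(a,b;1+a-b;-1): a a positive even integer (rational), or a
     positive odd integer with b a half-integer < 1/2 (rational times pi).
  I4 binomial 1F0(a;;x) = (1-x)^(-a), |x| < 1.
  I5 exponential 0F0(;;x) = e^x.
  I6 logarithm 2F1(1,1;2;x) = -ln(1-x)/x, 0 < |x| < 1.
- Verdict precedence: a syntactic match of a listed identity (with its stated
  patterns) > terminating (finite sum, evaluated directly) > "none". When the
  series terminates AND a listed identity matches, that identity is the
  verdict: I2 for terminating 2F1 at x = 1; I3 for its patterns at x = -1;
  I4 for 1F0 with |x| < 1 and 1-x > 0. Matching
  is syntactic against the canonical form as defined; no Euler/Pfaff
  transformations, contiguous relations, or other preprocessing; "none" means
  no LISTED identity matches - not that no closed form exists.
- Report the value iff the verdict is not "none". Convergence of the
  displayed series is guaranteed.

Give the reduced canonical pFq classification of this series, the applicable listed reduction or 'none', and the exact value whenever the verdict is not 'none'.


At argument 1/8: a 1F0 with upper {-7/4}, lower {-}, scaled by C = -12/5. Verdict: binomial (I4) matches (the 1F0 binomial series: exponent 7/4, x = 1/8). Value: (-12/5) * (7/8)^(7/4).

Structural cue: from the first term -12/5: the constant factors (prefactor -12/5) combine into one prefactor.
Term ratio: r(k) = (1/8) * (k-7/4) / [(k+1)] ; factor over Q: parameters, x = (1/8), and C = -12/5.


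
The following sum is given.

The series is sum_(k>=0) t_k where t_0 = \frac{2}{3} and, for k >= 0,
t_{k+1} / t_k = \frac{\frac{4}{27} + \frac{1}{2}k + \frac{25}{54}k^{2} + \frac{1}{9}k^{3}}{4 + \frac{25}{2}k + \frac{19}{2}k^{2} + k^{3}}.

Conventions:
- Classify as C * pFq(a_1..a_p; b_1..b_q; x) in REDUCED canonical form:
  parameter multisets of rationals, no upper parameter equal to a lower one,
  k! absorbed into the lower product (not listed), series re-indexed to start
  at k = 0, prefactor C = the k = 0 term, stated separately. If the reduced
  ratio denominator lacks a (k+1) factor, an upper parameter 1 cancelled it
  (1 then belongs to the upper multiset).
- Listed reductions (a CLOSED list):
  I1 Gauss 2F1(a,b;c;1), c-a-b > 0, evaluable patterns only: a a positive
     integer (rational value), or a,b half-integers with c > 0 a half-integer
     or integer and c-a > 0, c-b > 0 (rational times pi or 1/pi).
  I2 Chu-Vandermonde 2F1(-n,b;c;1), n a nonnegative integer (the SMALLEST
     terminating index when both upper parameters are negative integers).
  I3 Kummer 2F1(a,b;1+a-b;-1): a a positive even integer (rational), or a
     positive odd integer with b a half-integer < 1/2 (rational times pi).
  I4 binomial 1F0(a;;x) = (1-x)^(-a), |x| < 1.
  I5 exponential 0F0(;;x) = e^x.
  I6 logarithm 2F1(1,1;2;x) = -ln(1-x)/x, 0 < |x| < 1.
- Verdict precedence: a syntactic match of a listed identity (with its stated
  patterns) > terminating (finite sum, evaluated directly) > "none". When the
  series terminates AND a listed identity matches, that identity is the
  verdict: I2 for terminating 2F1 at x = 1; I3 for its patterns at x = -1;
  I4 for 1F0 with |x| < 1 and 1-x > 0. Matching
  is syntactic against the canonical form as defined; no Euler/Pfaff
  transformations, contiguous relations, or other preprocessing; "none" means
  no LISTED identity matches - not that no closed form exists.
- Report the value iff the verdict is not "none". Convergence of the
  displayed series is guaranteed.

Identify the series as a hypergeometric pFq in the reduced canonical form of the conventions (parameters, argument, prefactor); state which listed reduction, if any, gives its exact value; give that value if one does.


With C = \frac{2}{3}: the canonical form is 2F1(1, \frac{8}{3}; 8; \frac{1}{9}). Verdict: none. A 2F1 with upper {1, \frac{8}{3}} fits none of I1-I6 at x = \frac{1}{9}; the sum runs forever.

Structural cue: x = \frac{1}{9} and factor the ratio over Q (prefactor 2/3): negated roots = parameters.
Step ratio: r(k) = \frac{1}{9} * (k+1) (k+\frac{8}{3}) / [(k+8) (k+1)] ; factor over Q: parameters, x = \frac{1}{9}, and C = \frac{2}{3}.


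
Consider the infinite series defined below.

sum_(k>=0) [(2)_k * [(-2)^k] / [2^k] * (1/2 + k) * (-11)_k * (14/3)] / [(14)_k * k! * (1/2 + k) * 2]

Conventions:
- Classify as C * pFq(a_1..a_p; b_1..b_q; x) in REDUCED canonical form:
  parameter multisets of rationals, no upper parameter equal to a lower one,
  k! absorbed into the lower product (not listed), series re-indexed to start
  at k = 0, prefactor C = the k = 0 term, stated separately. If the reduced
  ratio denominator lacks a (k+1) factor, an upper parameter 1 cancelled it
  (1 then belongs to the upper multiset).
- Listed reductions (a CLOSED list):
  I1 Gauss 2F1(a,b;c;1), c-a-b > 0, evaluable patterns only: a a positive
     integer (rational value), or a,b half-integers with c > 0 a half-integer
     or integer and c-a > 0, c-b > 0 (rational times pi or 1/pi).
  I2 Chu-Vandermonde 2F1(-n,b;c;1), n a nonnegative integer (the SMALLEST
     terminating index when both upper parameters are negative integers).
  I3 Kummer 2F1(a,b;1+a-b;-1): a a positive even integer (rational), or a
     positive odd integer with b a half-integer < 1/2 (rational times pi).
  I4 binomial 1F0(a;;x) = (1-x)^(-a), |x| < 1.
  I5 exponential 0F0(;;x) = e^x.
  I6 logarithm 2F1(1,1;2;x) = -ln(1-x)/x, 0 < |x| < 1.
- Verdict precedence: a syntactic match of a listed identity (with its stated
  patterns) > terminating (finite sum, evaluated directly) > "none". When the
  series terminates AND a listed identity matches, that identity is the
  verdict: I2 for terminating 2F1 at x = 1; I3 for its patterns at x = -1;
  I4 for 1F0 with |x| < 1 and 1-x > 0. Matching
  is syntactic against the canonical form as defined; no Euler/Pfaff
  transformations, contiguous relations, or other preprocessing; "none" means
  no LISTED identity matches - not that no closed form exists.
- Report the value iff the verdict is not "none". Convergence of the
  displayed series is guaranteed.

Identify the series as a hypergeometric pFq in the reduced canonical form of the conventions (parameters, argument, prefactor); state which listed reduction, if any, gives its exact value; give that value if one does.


Canonical form: C = 7/3 times 2F1 with upper {-11, 2}, lower {14}, x = -1. Verdict: the Kummer evaluation I3 fires (x = -1; c = 14 equals 1+a-b for upper {-11, 2}: listed pattern). Value: 91/6.

Structural cue: t_0 being 7/3, k + 1/2 divides numerator and denominator alike; prefactor 7/3 after cancelling.
Ratio: r(k) = (-1) * (k-11) (k+2) / [(k+14) (k+1)] ; factor over Q: parameters, x = (-1), and C = 7/3.


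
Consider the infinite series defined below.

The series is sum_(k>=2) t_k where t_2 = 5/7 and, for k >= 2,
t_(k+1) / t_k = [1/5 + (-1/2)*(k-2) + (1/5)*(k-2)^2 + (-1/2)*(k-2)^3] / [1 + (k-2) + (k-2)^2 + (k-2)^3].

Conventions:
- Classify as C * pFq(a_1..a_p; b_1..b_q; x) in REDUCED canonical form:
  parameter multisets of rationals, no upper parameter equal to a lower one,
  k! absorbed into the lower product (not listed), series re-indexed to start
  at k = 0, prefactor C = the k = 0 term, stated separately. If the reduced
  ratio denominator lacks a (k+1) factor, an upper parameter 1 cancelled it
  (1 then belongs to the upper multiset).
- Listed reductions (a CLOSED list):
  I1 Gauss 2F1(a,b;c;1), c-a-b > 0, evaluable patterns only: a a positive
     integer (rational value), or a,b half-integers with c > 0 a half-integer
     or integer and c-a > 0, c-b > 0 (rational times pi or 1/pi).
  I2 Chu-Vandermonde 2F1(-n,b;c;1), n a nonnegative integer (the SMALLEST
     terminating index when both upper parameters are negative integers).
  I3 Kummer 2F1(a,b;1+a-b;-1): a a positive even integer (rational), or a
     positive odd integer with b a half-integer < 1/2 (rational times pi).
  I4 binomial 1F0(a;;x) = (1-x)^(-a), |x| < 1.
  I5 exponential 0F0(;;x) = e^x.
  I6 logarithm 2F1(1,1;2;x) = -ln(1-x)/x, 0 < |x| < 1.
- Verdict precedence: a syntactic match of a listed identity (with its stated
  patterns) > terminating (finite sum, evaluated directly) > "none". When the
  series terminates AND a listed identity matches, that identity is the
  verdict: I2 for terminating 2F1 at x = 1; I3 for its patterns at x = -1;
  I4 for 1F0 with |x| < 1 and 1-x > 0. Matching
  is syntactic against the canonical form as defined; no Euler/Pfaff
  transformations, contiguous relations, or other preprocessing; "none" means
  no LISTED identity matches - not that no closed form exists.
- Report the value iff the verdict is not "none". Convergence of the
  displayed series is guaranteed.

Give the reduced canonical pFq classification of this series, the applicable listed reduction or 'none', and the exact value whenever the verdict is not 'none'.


Canonical form: C = 5/7 times 1F0 with upper {-2/5}, lower {-}, x = -1/2. Verdict: binomial (I4) fires (the 1F0 binomial series: exponent 2/5, x = -1/2). Its exact value is (5/7) * (3/2)^(2/5).

Structural cue: from the first term 5/7: the expanded ratio factors over Q; C = 5/7, roots give parameters.
Term ratio: r(k) = (-1/2) * (k-2/5) / [(k+1)] - rational in k. x = (-1/2); t_0 = 5/7; negate the roots.


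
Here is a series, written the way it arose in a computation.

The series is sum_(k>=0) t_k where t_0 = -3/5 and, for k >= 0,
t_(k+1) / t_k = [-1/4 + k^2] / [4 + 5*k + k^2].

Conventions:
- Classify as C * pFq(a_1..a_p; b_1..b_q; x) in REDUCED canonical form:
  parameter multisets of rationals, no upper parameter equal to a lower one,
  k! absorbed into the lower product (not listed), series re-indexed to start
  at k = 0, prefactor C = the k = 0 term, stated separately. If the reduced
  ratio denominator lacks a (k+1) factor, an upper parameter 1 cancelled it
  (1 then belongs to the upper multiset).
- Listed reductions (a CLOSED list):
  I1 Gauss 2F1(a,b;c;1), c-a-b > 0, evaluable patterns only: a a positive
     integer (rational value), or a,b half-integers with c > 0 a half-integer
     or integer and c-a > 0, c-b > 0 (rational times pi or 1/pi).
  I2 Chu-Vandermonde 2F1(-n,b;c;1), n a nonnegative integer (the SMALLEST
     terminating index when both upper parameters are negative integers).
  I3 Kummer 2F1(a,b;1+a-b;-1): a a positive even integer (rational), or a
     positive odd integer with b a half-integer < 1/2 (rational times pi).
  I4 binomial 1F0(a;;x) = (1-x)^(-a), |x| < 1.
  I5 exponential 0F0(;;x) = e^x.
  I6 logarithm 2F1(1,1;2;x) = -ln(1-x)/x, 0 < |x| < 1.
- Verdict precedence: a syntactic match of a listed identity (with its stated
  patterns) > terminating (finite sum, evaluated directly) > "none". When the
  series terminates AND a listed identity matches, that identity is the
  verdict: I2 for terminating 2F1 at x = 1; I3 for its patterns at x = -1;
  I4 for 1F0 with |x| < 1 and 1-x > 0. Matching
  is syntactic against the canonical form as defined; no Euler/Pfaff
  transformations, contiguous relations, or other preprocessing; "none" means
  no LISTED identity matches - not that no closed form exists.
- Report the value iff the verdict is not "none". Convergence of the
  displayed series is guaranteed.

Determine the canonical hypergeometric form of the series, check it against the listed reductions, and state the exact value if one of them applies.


At argument 1: a 2F1 with upper {-1/2, 1/2}, lower {4}, scaled by C = -3/5. Verdict: the half-integer Gauss pattern (I1) fires (x = 1; upper {-1/2, 1/2} half-integers, c = 4 in the evaluable pattern). Hence: (-1536/875) / pi.

Key observation: t_0 = -3/5 here, and factor the ratio over Q (C = -3/5): negated roots = parameters.
Consecutive-term ratio: r(k) = 1 * (k-1/2) (k+1/2) / [(k+4) (k+1)] - rational; roots negated = parameters, x = 1, C = -3/5.


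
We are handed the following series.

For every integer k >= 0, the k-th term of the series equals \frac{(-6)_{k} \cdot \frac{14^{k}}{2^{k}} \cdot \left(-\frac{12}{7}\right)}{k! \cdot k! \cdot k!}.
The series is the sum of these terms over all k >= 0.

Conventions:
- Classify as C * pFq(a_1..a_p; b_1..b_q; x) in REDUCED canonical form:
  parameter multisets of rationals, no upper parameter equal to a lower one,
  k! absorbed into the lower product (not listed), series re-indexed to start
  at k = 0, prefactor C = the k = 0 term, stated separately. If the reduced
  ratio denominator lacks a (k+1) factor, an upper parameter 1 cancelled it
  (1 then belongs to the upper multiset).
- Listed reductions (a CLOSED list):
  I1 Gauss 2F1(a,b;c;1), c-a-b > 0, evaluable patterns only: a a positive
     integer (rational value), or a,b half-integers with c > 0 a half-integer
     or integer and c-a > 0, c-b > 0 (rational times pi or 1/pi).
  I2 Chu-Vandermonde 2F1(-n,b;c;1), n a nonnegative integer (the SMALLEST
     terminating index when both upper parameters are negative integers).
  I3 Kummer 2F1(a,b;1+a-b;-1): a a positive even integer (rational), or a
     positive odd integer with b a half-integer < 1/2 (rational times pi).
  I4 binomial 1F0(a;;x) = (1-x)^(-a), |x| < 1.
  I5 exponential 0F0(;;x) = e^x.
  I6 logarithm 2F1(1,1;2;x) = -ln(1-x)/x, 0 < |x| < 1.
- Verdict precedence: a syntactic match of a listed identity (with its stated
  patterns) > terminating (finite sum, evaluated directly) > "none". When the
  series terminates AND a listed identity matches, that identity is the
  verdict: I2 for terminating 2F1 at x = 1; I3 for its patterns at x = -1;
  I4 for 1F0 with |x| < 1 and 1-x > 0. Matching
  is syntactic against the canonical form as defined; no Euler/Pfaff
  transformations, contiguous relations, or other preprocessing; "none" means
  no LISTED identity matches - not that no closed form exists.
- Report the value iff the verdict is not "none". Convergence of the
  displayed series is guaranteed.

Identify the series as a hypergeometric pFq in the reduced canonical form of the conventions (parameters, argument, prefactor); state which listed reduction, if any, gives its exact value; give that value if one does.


Classification (C = -\frac{12}{7}): 1F2 with upper {-6}, lower {1, 1}, argument x = 7. Verdict: terminating at k = 6: the factor (-6)_k kills every later term; summing the 7 survivors is exact. Its exact value is -\frac{4118437}{302400}.

Key step: x = 7 and the denominator's factorial ratio (prefactor -12/7) is a lower Pochhammer.
Consecutive-term ratio: r(k) = 7 * (k-6) / [(k+1) (k+1) (k+1)] - rational in k. x = 7; t_0 = -\frac{12}{7}; negate the roots.
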